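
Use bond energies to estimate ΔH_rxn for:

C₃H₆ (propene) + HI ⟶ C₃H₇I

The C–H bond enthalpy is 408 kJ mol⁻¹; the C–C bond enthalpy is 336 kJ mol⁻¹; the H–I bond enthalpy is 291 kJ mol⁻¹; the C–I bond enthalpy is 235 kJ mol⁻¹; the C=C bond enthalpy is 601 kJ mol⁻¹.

Bonds broken (reactants):
  C–C: 1 × 336 = 336
  C–H: 6 × 408 = 2448
  C=C: 1 × 601 = 601
  H–I: 1 × 291 = 291
  Σ(broken) = 3676 kJ
Bonds formed (products):
  C–C: 2 × 336 = 672
  C–H: 7 × 408 = 2856
  C–I: 1 × 235 = 235
  Σ(formed) = 3763 kJ
ΔH = Σ(broken) − Σ(formed) = 3676 − 3763 = −87 kJ

ΔH ≈ −87 kJ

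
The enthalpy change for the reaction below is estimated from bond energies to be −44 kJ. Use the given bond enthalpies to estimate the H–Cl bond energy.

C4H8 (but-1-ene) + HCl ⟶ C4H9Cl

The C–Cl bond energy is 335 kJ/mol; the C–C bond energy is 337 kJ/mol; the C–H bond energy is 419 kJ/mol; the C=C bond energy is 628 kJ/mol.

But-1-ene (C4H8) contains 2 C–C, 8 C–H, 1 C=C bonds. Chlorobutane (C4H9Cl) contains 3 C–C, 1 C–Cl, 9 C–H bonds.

D(H–Cl) ≈ 419 kJ/mol

Let D be the H–Cl bond energy.
Σ(broken) = 2×337 + 8×419 + 1×628 + 1×D = 4654 + D
Σ(formed) = 3×337 + 1×335 + 9×419 = 5117
ΔH = Σ(broken) − Σ(formed) = (4654 + D) − (5117) = −463 + D
Setting this equal to −44 kJ gives D = 419 kJ/mol.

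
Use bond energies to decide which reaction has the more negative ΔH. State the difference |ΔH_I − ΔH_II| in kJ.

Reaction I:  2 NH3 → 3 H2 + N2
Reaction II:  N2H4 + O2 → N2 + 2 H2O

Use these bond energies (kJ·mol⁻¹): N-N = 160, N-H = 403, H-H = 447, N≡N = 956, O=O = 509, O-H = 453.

Reaction I:
  Bonds broken (reactants):
    N-H: 6 × 403 = 2418
    Σ(broken) = 2418 kJ
  Bonds formed (products):
    H-H: 3 × 447 = 1341
    N≡N: 1 × 956 = 956
    Σ(formed) = 2297 kJ
  ΔH_I = 2418 − 2297 = +121 kJ
Reaction II:
  Bonds broken (reactants):
    N-H: 4 × 403 = 1612
    N-N: 1 × 160 = 160
    O=O: 1 × 509 = 509
    Σ(broken) = 2281 kJ
  Bonds formed (products):
    N≡N: 1 × 956 = 956
    O-H: 4 × 453 = 1812
    Σ(formed) = 2768 kJ
  ΔH_II = 2281 − 2768 = −487 kJ
ΔH_I − ΔH_II = +608 kJ, so reaction II has the more negative ΔH; |ΔH_I − ΔH_II| = 608 kJ.

Reaction II, by 608 kJ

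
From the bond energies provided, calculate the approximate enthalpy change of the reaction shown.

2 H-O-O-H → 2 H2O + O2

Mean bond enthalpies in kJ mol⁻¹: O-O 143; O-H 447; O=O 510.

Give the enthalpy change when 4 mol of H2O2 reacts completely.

ΔH = −448 kJ

Bonds broken (reactants):
  O-H: 4 × 447 = 1788
  O-O: 2 × 143 = 286
  Σ(broken) = 2074 kJ
Bonds formed (products):
  O-H: 4 × 447 = 1788
  O=O: 1 × 510 = 510
  Σ(formed) = 2298 kJ
ΔH = Σ(broken) − Σ(formed) = 2074 − 2298 = −224 kJ
For 2× the reaction as written: 2 × (−224) = −448 kJ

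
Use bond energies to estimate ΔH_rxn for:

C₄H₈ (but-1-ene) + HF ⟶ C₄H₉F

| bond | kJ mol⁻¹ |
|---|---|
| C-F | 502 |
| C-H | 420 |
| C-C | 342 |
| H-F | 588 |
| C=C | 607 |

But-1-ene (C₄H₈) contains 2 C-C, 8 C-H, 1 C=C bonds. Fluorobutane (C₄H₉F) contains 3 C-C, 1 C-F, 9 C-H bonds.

ΔH ≈ −69 kJ

Bonds broken (reactants):
  C-C: 2 × 342 = 684
  C-H: 8 × 420 = 3360
  C=C: 1 × 607 = 607
  H-F: 1 × 588 = 588
  Σ(broken) = 5239 kJ
Bonds formed (products):
  C-C: 3 × 342 = 1026
  C-F: 1 × 502 = 502
  C-H: 9 × 420 = 3780
  Σ(formed) = 5308 kJ
ΔH = Σ(broken) − Σ(formed) = 5239 − 5308 = −69 kJ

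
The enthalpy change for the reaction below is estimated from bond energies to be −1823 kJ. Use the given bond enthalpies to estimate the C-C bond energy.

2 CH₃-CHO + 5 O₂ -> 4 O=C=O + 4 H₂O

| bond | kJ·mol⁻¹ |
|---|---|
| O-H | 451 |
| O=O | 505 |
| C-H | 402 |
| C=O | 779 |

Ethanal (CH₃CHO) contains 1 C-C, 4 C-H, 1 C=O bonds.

Let D be the C-C bond energy.
Σ(broken) = 2×D + 8×402 + 2×779 + 5×505 = 7299 + 2D
Σ(formed) = 8×779 + 8×451 = 9840
ΔH = Σ(broken) − Σ(formed) = (7299 + 2D) − (9840) = −2541 + 2D
Setting this equal to −1823 kJ gives 2D = 718, so D = 359 kJ/mol.

D(C-C) ≈ 359 kJ/mol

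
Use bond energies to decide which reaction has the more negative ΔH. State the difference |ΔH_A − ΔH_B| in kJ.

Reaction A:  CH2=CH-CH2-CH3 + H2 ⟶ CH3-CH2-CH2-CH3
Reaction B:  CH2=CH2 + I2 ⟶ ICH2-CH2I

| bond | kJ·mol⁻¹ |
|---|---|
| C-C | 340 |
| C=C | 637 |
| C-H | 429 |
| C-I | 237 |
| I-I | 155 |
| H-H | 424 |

Reaction A, by 115 kJ

Reaction A:
  Bonds broken (reactants):
    C-C: 2 × 340 = 680
    C-H: 8 × 429 = 3432
    C=C: 1 × 637 = 637
    H-H: 1 × 424 = 424
    Σ(broken) = 5173 kJ
  Bonds formed (products):
    C-C: 3 × 340 = 1020
    C-H: 10 × 429 = 4290
    Σ(formed) = 5310 kJ
  ΔH_A = 5173 − 5310 = −137 kJ
Reaction B:
  Bonds broken (reactants):
    C-H: 4 × 429 = 1716
    C=C: 1 × 637 = 637
    I-I: 1 × 155 = 155
    Σ(broken) = 2508 kJ
  Bonds formed (products):
    C-C: 1 × 340 = 340
    C-H: 4 × 429 = 1716
    C-I: 2 × 237 = 474
    Σ(formed) = 2530 kJ
  ΔH_B = 2508 − 2530 = −22 kJ
ΔH_A − ΔH_B = −115 kJ, so reaction A has the more negative ΔH; |ΔH_A − ΔH_B| = 115 kJ.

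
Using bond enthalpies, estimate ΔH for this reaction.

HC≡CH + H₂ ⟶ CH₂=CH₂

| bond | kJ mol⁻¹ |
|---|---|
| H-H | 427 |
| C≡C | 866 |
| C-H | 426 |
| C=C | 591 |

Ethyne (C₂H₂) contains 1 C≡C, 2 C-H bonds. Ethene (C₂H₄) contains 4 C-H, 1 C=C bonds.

Bonds broken (reactants):
  C≡C: 1 × 866 = 866
  C-H: 2 × 426 = 852
  H-H: 1 × 427 = 427
  Σ(broken) = 2145 kJ
Bonds formed (products):
  C-H: 4 × 426 = 1704
  C=C: 1 × 591 = 591
  Σ(formed) = 2295 kJ
ΔH = Σ(broken) − Σ(formed) = 2145 − 2295 = −150 kJ

ΔH ≈ −150 kJ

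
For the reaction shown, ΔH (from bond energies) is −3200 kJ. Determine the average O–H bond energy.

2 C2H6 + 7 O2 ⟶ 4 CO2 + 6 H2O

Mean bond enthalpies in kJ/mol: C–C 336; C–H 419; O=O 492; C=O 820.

Let D be the O–H bond energy.
Σ(broken) = 2×336 + 12×419 + 7×492 = 9144
Σ(formed) = 8×820 + 12×D = 6560 + 12D
ΔH = Σ(broken) − Σ(formed) = (9144) − (6560 + 12D) = +2584 − 12D
Setting this equal to −3200 kJ gives 12D = 5784, so D = 482 kJ/mol.

D(O–H) ≈ 482 kJ/mol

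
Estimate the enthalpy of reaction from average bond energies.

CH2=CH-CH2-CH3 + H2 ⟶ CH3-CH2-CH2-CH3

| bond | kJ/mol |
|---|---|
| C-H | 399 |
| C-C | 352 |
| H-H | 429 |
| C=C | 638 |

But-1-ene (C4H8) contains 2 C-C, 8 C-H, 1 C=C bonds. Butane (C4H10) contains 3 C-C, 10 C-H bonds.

Bonds broken (reactants):
  C-C: 2 × 352 = 704
  C-H: 8 × 399 = 3192
  C=C: 1 × 638 = 638
  H-H: 1 × 429 = 429
  Σ(broken) = 4963 kJ
Bonds formed (products):
  C-C: 3 × 352 = 1056
  C-H: 10 × 399 = 3990
  Σ(formed) = 5046 kJ
ΔH = Σ(broken) − Σ(formed) = 4963 − 5046 = −83 kJ

ΔH ≈ −83 kJ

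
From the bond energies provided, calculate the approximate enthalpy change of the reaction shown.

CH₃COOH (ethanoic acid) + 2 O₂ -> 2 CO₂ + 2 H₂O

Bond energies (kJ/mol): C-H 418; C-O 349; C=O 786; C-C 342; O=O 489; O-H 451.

ΔH ≈ −788 kJ

Bonds broken (reactants):
  C-C: 1 × 342 = 342
  C-H: 3 × 418 = 1254
  C-O: 1 × 349 = 349
  C=O: 1 × 786 = 786
  O-H: 1 × 451 = 451
  O=O: 2 × 489 = 978
  Σ(broken) = 4160 kJ
Bonds formed (products):
  C=O: 4 × 786 = 3144
  O-H: 4 × 451 = 1804
  Σ(formed) = 4948 kJ
ΔH = Σ(broken) − Σ(formed) = 4160 − 4948 = −788 kJ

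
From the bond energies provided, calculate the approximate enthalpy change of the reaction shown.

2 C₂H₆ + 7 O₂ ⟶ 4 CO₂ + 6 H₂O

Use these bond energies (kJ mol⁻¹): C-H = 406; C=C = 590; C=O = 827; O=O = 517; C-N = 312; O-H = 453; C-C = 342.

Bonds broken (reactants):
  C-C: 2 × 342 = 684
  C-H: 12 × 406 = 4872
  O=O: 7 × 517 = 3619
  Σ(broken) = 9175 kJ
Bonds formed (products):
  C=O: 8 × 827 = 6616
  O-H: 12 × 453 = 5436
  Σ(formed) = 12052 kJ
ΔH = Σ(broken) − Σ(formed) = 9175 − 12052 = −2877 kJ

ΔH ≈ −2877 kJ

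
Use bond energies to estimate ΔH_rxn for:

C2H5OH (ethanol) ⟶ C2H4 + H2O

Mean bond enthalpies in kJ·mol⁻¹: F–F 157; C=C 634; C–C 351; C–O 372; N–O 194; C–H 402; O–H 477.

Bonds broken (reactants):
  C–C: 1 × 351 = 351
  C–H: 5 × 402 = 2010
  C–O: 1 × 372 = 372
  O–H: 1 × 477 = 477
  Σ(broken) = 3210 kJ
Bonds formed (products):
  C–H: 4 × 402 = 1608
  C=C: 1 × 634 = 634
  O–H: 2 × 477 = 954
  Σ(formed) = 3196 kJ
ΔH = Σ(broken) − Σ(formed) = 3210 − 3196 = +14 kJ

ΔH ≈ +14 kJ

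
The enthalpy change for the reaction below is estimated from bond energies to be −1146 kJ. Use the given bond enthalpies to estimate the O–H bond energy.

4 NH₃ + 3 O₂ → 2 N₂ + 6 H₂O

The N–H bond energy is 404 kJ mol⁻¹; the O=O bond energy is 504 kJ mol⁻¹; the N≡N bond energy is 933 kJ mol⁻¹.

Let D be the O–H bond energy.
Σ(broken) = 12×404 + 3×504 = 6360
Σ(formed) = 2×933 + 12×D = 1866 + 12D
ΔH = Σ(broken) − Σ(formed) = (6360) − (1866 + 12D) = +4494 − 12D
Setting this equal to −1146 kJ gives 12D = 5640, so D = 470 kJ/mol.

D(O–H) ≈ 470 kJ/mol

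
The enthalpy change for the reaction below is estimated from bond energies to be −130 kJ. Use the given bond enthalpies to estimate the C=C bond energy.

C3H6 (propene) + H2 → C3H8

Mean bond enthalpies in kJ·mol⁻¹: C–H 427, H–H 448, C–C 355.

D(C=C) ≈ 631 kJ/mol

Let D be the C=C bond energy.
Σ(broken) = 1×355 + 6×427 + 1×D + 1×448 = 3365 + D
Σ(formed) = 2×355 + 8×427 = 4126
ΔH = Σ(broken) − Σ(formed) = (3365 + D) − (4126) = −761 + D
Setting this equal to −130 kJ gives D = 631 kJ/mol.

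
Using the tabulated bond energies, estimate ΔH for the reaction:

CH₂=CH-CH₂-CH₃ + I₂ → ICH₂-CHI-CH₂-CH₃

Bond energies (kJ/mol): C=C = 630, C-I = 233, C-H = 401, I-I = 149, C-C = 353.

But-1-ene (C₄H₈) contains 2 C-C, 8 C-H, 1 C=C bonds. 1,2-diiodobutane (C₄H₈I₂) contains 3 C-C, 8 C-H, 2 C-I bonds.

Bonds broken (reactants):
  C-C: 2 × 353 = 706
  C-H: 8 × 401 = 3208
  C=C: 1 × 630 = 630
  I-I: 1 × 149 = 149
  Σ(broken) = 4693 kJ
Bonds formed (products):
  C-C: 3 × 353 = 1059
  C-H: 8 × 401 = 3208
  C-I: 2 × 233 = 466
  Σ(formed) = 4733 kJ
ΔH = Σ(broken) − Σ(formed) = 4693 − 4733 = −40 kJ

ΔH ≈ −40 kJ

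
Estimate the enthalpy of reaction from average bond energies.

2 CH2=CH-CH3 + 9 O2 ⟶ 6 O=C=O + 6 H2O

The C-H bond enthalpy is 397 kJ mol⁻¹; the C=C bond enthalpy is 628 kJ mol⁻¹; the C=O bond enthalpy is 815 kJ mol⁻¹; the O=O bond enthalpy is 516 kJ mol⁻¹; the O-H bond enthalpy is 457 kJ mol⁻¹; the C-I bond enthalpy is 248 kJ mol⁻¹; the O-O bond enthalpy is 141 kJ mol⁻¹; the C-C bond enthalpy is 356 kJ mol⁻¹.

ΔH ≈ −3888 kJ

Bonds broken (reactants):
  C-C: 2 × 356 = 712
  C-H: 12 × 397 = 4764
  C=C: 2 × 628 = 1256
  O=O: 9 × 516 = 4644
  Σ(broken) = 11376 kJ
Bonds formed (products):
  C=O: 12 × 815 = 9780
  O-H: 12 × 457 = 5484
  Σ(formed) = 15264 kJ
ΔH = Σ(broken) − Σ(formed) = 11376 − 15264 = −3888 kJ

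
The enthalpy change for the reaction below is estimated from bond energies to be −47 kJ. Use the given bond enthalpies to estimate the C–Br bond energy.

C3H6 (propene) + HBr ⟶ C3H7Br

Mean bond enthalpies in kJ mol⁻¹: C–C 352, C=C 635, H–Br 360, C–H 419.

D(C–Br) ≈ 271 kJ/mol

Let D be the C–Br bond energy.
Σ(broken) = 1×352 + 6×419 + 1×635 + 1×360 = 3861
Σ(formed) = 1×D + 2×352 + 7×419 = 3637 + D
ΔH = Σ(broken) − Σ(formed) = (3861) − (3637 + D) = +224 − D
Setting this equal to −47 kJ gives D = 271 kJ/mol.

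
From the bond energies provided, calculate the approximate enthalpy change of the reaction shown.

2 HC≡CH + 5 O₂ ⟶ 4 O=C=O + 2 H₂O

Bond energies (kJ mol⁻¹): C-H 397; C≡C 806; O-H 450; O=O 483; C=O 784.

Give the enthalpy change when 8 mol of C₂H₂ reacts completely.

ΔH = −9828 kJ

Bonds broken (reactants):
  C≡C: 2 × 806 = 1612
  C-H: 4 × 397 = 1588
  O=O: 5 × 483 = 2415
  Σ(broken) = 5615 kJ
Bonds formed (products):
  C=O: 8 × 784 = 6272
  O-H: 4 × 450 = 1800
  Σ(formed) = 8072 kJ
ΔH = Σ(broken) − Σ(formed) = 5615 − 8072 = −2457 kJ
For 4× the reaction as written: 4 × (−2457) = −9828 kJ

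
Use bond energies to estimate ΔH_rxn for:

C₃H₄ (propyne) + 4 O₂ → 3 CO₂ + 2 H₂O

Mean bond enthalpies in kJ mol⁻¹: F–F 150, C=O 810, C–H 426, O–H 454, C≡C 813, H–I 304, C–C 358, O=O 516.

Bonds broken (reactants):
  C≡C: 1 × 813 = 813
  C–C: 1 × 358 = 358
  C–H: 4 × 426 = 1704
  O=O: 4 × 516 = 2064
  Σ(broken) = 4939 kJ
Bonds formed (products):
  C=O: 6 × 810 = 4860
  O–H: 4 × 454 = 1816
  Σ(formed) = 6676 kJ
ΔH = Σ(broken) − Σ(formed) = 4939 − 6676 = −1737 kJ

ΔH ≈ −1737 kJ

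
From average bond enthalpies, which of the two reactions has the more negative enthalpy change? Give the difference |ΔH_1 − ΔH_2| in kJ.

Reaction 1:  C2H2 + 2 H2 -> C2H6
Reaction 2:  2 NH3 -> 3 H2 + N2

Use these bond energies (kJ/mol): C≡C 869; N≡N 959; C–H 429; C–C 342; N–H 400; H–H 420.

Reaction 1, by 530 kJ

Reaction 1:
  Bonds broken (reactants):
    C≡C: 1 × 869 = 869
    C–H: 2 × 429 = 858
    H–H: 2 × 420 = 840
    Σ(broken) = 2567 kJ
  Bonds formed (products):
    C–C: 1 × 342 = 342
    C–H: 6 × 429 = 2574
    Σ(formed) = 2916 kJ
  ΔH_1 = 2567 − 2916 = −349 kJ
Reaction 2:
  Bonds broken (reactants):
    N–H: 6 × 400 = 2400
    Σ(broken) = 2400 kJ
  Bonds formed (products):
    H–H: 3 × 420 = 1260
    N≡N: 1 × 959 = 959
    Σ(formed) = 2219 kJ
  ΔH_2 = 2400 − 2219 = +181 kJ
ΔH_1 − ΔH_2 = −530 kJ, so reaction 1 has the more negative ΔH; |ΔH_1 − ΔH_2| = 530 kJ.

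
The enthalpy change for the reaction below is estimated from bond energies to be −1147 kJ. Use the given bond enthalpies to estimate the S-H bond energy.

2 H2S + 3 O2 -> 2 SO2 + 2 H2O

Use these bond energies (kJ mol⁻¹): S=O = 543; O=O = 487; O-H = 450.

Let D be the S-H bond energy.
Σ(broken) = 3×487 + 4×D = 1461 + 4D
Σ(formed) = 4×450 + 4×543 = 3972
ΔH = Σ(broken) − Σ(formed) = (1461 + 4D) − (3972) = −2511 + 4D
Setting this equal to −1147 kJ gives 4D = 1364, so D = 341 kJ/mol.

D(S-H) ≈ 341 kJ/mol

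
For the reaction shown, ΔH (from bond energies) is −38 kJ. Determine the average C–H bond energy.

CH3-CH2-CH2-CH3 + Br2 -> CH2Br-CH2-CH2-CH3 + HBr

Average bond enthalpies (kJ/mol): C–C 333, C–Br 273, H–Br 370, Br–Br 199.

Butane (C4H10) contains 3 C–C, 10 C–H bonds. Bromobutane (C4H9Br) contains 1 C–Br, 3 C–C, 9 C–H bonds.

D(C–H) ≈ 406 kJ/mol

Let D be the C–H bond energy.
Σ(broken) = 1×199 + 3×333 + 10×D = 1198 + 10D
Σ(formed) = 1×273 + 3×333 + 9×D + 1×370 = 1642 + 9D
ΔH = Σ(broken) − Σ(formed) = (1198 + 10D) − (1642 + 9D) = −444 + D
Setting this equal to −38 kJ gives D = 406 kJ/mol.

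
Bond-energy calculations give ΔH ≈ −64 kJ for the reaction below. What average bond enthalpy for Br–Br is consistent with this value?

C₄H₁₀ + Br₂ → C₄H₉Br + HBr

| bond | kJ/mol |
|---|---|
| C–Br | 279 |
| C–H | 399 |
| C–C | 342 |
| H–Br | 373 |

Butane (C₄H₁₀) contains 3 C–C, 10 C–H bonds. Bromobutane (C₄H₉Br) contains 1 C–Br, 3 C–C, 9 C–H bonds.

D(Br–Br) ≈ 189 kJ/mol

Let D be the Br–Br bond energy.
Σ(broken) = 1×D + 3×342 + 10×399 = 5016 + D
Σ(formed) = 1×279 + 3×342 + 9×399 + 1×373 = 5269
ΔH = Σ(broken) − Σ(formed) = (5016 + D) − (5269) = −253 + D
Setting this equal to −64 kJ gives D = 189 kJ/mol.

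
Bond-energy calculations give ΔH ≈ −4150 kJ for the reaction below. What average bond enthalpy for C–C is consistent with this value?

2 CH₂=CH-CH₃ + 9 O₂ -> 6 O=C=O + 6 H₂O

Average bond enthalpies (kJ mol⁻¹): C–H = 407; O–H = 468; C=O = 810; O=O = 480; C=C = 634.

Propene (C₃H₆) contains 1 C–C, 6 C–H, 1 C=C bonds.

D(C–C) ≈ 357 kJ/mol

Let D be the C–C bond energy.
Σ(broken) = 2×D + 12×407 + 2×634 + 9×480 = 10472 + 2D
Σ(formed) = 12×810 + 12×468 = 15336
ΔH = Σ(broken) − Σ(formed) = (10472 + 2D) − (15336) = −4864 + 2D
Setting this equal to −4150 kJ gives 2D = 714, so D = 357 kJ/mol.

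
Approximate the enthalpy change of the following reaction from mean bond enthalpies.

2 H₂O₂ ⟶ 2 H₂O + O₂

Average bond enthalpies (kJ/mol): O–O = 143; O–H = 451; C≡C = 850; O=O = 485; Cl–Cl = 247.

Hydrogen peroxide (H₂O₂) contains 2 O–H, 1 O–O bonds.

Bonds broken (reactants):
  O–H: 4 × 451 = 1804
  O–O: 2 × 143 = 286
  Σ(broken) = 2090 kJ
Bonds formed (products):
  O–H: 4 × 451 = 1804
  O=O: 1 × 485 = 485
  Σ(formed) = 2289 kJ
ΔH = Σ(broken) − Σ(formed) = 2090 − 2289 = −199 kJ

ΔH ≈ −199 kJ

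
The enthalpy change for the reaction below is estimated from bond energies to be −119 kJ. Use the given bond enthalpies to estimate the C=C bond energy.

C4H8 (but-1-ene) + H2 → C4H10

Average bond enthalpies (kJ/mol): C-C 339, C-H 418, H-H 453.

D(C=C) ≈ 603 kJ/mol

Let D be the C=C bond energy.
Σ(broken) = 2×339 + 8×418 + 1×D + 1×453 = 4475 + D
Σ(formed) = 3×339 + 10×418 = 5197
ΔH = Σ(broken) − Σ(formed) = (4475 + D) − (5197) = −722 + D
Setting this equal to −119 kJ gives D = 603 kJ/mol.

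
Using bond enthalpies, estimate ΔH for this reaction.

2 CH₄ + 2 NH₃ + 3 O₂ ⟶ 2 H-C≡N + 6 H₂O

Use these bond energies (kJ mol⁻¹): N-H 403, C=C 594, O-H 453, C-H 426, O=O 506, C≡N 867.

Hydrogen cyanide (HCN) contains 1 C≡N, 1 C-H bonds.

Bonds broken (reactants):
  C-H: 8 × 426 = 3408
  N-H: 6 × 403 = 2418
  O=O: 3 × 506 = 1518
  Σ(broken) = 7344 kJ
Bonds formed (products):
  C≡N: 2 × 867 = 1734
  C-H: 2 × 426 = 852
  O-H: 12 × 453 = 5436
  Σ(formed) = 8022 kJ
ΔH = Σ(broken) − Σ(formed) = 7344 − 8022 = −678 kJ

ΔH ≈ −678 kJ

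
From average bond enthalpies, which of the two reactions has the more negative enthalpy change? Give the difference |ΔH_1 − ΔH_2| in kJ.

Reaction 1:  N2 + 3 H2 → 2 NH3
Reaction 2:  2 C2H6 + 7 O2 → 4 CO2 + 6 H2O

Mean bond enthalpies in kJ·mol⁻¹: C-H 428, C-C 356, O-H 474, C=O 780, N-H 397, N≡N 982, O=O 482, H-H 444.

Reaction 1:
  Bonds broken (reactants):
    H-H: 3 × 444 = 1332
    N≡N: 1 × 982 = 982
    Σ(broken) = 2314 kJ
  Bonds formed (products):
    N-H: 6 × 397 = 2382
    Σ(formed) = 2382 kJ
  ΔH_1 = 2314 − 2382 = −68 kJ
Reaction 2:
  Bonds broken (reactants):
    C-C: 2 × 356 = 712
    C-H: 12 × 428 = 5136
    O=O: 7 × 482 = 3374
    Σ(broken) = 9222 kJ
  Bonds formed (products):
    C=O: 8 × 780 = 6240
    O-H: 12 × 474 = 5688
    Σ(formed) = 11928 kJ
  ΔH_2 = 9222 − 11928 = −2706 kJ
ΔH_1 − ΔH_2 = +2638 kJ, so reaction 2 has the more negative ΔH; |ΔH_1 − ΔH_2| = 2638 kJ.

Reaction 2, by 2638 kJ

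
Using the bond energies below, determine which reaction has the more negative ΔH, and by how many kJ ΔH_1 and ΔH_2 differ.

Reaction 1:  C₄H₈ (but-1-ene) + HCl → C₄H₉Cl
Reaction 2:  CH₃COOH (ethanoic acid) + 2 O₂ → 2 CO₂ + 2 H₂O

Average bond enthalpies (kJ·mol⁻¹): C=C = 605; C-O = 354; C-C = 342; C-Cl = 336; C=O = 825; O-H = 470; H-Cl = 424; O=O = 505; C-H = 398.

Reaction 2, by 938 kJ

Reaction 1:
  Bonds broken (reactants):
    C-C: 2 × 342 = 684
    C-H: 8 × 398 = 3184
    C=C: 1 × 605 = 605
    H-Cl: 1 × 424 = 424
    Σ(broken) = 4897 kJ
  Bonds formed (products):
    C-C: 3 × 342 = 1026
    C-Cl: 1 × 336 = 336
    C-H: 9 × 398 = 3582
    Σ(formed) = 4944 kJ
  ΔH_1 = 4897 − 4944 = −47 kJ
Reaction 2:
  Bonds broken (reactants):
    C-C: 1 × 342 = 342
    C-H: 3 × 398 = 1194
    C-O: 1 × 354 = 354
    C=O: 1 × 825 = 825
    O-H: 1 × 470 = 470
    O=O: 2 × 505 = 1010
    Σ(broken) = 4195 kJ
  Bonds formed (products):
    C=O: 4 × 825 = 3300
    O-H: 4 × 470 = 1880
    Σ(formed) = 5180 kJ
  ΔH_2 = 4195 − 5180 = −985 kJ
ΔH_1 − ΔH_2 = +938 kJ, so reaction 2 has the more negative ΔH; |ΔH_1 − ΔH_2| = 938 kJ.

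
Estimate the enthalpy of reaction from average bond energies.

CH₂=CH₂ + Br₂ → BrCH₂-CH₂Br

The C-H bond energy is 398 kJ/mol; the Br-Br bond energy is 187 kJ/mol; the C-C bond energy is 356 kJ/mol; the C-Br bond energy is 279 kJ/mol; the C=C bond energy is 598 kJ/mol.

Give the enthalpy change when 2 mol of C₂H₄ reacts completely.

ΔH = −258 kJ

Bonds broken (reactants):
  Br-Br: 1 × 187 = 187
  C-H: 4 × 398 = 1592
  C=C: 1 × 598 = 598
  Σ(broken) = 2377 kJ
Bonds formed (products):
  C-Br: 2 × 279 = 558
  C-C: 1 × 356 = 356
  C-H: 4 × 398 = 1592
  Σ(formed) = 2506 kJ
ΔH = Σ(broken) − Σ(formed) = 2377 − 2506 = −129 kJ
For 2× the reaction as written: 2 × (−129) = −258 kJ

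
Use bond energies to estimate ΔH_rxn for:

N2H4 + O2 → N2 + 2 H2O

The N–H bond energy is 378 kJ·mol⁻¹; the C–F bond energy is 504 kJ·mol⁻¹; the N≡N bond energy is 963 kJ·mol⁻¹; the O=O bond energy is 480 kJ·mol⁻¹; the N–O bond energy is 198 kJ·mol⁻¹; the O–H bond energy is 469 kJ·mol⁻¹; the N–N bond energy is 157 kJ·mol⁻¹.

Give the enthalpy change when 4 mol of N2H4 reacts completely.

ΔH = −2760 kJ

Bonds broken (reactants):
  N–H: 4 × 378 = 1512
  N–N: 1 × 157 = 157
  O=O: 1 × 480 = 480
  Σ(broken) = 2149 kJ
Bonds formed (products):
  N≡N: 1 × 963 = 963
  O–H: 4 × 469 = 1876
  Σ(formed) = 2839 kJ
ΔH = Σ(broken) − Σ(formed) = 2149 − 2839 = −690 kJ
For 4× the reaction as written: 4 × (−690) = −2760 kJ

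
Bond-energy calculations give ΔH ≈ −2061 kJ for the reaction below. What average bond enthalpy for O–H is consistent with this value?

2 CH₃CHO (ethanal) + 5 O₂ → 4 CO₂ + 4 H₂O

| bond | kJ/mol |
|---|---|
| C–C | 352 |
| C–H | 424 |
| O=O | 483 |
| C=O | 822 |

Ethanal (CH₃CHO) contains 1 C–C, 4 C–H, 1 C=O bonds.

Let D be the O–H bond energy.
Σ(broken) = 2×352 + 8×424 + 2×822 + 5×483 = 8155
Σ(formed) = 8×822 + 8×D = 6576 + 8D
ΔH = Σ(broken) − Σ(formed) = (8155) − (6576 + 8D) = +1579 − 8D
Setting this equal to −2061 kJ gives 8D = 3640, so D = 455 kJ/mol.

D(O–H) ≈ 455 kJ/mol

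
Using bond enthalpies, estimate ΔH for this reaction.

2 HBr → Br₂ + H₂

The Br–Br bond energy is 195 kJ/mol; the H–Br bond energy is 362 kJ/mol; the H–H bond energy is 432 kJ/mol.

ΔH ≈ +97 kJ

Bonds broken (reactants):
  H–Br: 2 × 362 = 724
  Σ(broken) = 724 kJ
Bonds formed (products):
  Br–Br: 1 × 195 = 195
  H–H: 1 × 432 = 432
  Σ(formed) = 627 kJ
ΔH = Σ(broken) − Σ(formed) = 724 − 627 = +97 kJ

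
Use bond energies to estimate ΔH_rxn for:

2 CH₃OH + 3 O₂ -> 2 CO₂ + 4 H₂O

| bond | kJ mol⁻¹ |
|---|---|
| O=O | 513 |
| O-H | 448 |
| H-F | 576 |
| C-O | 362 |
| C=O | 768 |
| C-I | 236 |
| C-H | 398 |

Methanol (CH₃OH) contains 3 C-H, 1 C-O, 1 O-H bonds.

ΔH ≈ −1109 kJ

Bonds broken (reactants):
  C-H: 6 × 398 = 2388
  C-O: 2 × 362 = 724
  O-H: 2 × 448 = 896
  O=O: 3 × 513 = 1539
  Σ(broken) = 5547 kJ
Bonds formed (products):
  C=O: 4 × 768 = 3072
  O-H: 8 × 448 = 3584
  Σ(formed) = 6656 kJ
ΔH = Σ(broken) − Σ(formed) = 5547 − 6656 = −1109 kJ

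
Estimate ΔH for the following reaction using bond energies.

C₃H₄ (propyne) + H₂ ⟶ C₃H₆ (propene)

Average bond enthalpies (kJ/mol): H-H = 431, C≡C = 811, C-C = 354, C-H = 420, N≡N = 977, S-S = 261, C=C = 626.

Bonds broken (reactants):
  C≡C: 1 × 811 = 811
  C-C: 1 × 354 = 354
  C-H: 4 × 420 = 1680
  H-H: 1 × 431 = 431
  Σ(broken) = 3276 kJ
Bonds formed (products):
  C-C: 1 × 354 = 354
  C-H: 6 × 420 = 2520
  C=C: 1 × 626 = 626
  Σ(formed) = 3500 kJ
ΔH = Σ(broken) − Σ(formed) = 3276 − 3500 = −224 kJ

ΔH ≈ −224 kJ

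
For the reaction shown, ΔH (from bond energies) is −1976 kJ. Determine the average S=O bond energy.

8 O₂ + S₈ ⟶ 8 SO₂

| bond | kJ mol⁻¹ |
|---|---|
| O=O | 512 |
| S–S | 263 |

Let D be the S=O bond energy.
Σ(broken) = 8×512 + 8×263 = 6200
Σ(formed) = 16×D = 16D
ΔH = Σ(broken) − Σ(formed) = (6200) − (16D) = +6200 − 16D
Setting this equal to −1976 kJ gives 16D = 8176, so D = 511 kJ/mol.

D(S=O) ≈ 511 kJ/mol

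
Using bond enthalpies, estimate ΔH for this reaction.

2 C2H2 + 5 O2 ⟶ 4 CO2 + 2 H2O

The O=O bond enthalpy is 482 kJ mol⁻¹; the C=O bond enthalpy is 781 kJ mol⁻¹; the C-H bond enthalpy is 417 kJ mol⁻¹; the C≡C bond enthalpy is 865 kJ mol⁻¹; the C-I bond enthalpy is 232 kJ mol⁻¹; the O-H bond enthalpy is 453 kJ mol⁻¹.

ΔH ≈ −2252 kJ

Bonds broken (reactants):
  C≡C: 2 × 865 = 1730
  C-H: 4 × 417 = 1668
  O=O: 5 × 482 = 2410
  Σ(broken) = 5808 kJ
Bonds formed (products):
  C=O: 8 × 781 = 6248
  O-H: 4 × 453 = 1812
  Σ(formed) = 8060 kJ
ΔH = Σ(broken) − Σ(formed) = 5808 − 8060 = −2252 kJ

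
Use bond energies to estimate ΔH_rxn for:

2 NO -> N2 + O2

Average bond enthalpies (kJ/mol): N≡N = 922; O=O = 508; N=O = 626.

ΔH ≈ −178 kJ

Bonds broken (reactants):
  N=O: 2 × 626 = 1252
  Σ(broken) = 1252 kJ
Bonds formed (products):
  N≡N: 1 × 922 = 922
  O=O: 1 × 508 = 508
  Σ(formed) = 1430 kJ
ΔH = Σ(broken) − Σ(formed) = 1252 − 1430 = −178 kJ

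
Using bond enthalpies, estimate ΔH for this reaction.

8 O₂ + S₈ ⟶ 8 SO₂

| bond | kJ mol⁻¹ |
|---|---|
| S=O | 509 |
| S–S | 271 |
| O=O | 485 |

Bonds broken (reactants):
  O=O: 8 × 485 = 3880
  S–S: 8 × 271 = 2168
  Σ(broken) = 6048 kJ
Bonds formed (products):
  S=O: 16 × 509 = 8144
  Σ(formed) = 8144 kJ
ΔH = Σ(broken) − Σ(formed) = 6048 − 8144 = −2096 kJ

ΔH ≈ −2096 kJ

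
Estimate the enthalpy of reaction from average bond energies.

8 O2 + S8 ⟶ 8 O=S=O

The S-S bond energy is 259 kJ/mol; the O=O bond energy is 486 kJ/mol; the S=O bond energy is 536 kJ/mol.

Bonds broken (reactants):
  O=O: 8 × 486 = 3888
  S-S: 8 × 259 = 2072
  Σ(broken) = 5960 kJ
Bonds formed (products):
  S=O: 16 × 536 = 8576
  Σ(formed) = 8576 kJ
ΔH = Σ(broken) − Σ(formed) = 5960 − 8576 = −2616 kJ

ΔH ≈ −2616 kJ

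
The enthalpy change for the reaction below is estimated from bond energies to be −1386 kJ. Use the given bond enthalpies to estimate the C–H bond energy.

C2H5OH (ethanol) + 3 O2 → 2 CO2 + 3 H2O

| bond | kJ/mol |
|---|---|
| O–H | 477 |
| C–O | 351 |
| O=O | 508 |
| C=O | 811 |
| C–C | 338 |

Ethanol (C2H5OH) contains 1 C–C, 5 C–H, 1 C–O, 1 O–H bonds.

D(C–H) ≈ 406 kJ/mol

Let D be the C–H bond energy.
Σ(broken) = 1×338 + 5×D + 1×351 + 1×477 + 3×508 = 2690 + 5D
Σ(formed) = 4×811 + 6×477 = 6106
ΔH = Σ(broken) − Σ(formed) = (2690 + 5D) − (6106) = −3416 + 5D
Setting this equal to −1386 kJ gives 5D = 2030, so D = 406 kJ/mol.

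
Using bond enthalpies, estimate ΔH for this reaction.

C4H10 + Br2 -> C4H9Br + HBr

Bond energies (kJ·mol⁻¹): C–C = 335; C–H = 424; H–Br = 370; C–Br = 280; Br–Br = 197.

Bonds broken (reactants):
  Br–Br: 1 × 197 = 197
  C–C: 3 × 335 = 1005
  C–H: 10 × 424 = 4240
  Σ(broken) = 5442 kJ
Bonds formed (products):
  C–Br: 1 × 280 = 280
  C–C: 3 × 335 = 1005
  C–H: 9 × 424 = 3816
  H–Br: 1 × 370 = 370
  Σ(formed) = 5471 kJ
ΔH = Σ(broken) − Σ(formed) = 5442 − 5471 = −29 kJ

ΔH ≈ −29 kJ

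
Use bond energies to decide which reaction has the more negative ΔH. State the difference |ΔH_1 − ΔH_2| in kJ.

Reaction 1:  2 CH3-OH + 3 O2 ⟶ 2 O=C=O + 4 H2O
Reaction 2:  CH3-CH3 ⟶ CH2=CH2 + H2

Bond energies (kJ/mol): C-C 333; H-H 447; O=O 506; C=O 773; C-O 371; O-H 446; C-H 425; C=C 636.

Reaction 1, by 1058 kJ

Reaction 1:
  Bonds broken (reactants):
    C-H: 6 × 425 = 2550
    C-O: 2 × 371 = 742
    O-H: 2 × 446 = 892
    O=O: 3 × 506 = 1518
    Σ(broken) = 5702 kJ
  Bonds formed (products):
    C=O: 4 × 773 = 3092
    O-H: 8 × 446 = 3568
    Σ(formed) = 6660 kJ
  ΔH_1 = 5702 − 6660 = −958 kJ
Reaction 2:
  Bonds broken (reactants):
    C-C: 1 × 333 = 333
    C-H: 6 × 425 = 2550
    Σ(broken) = 2883 kJ
  Bonds formed (products):
    C-H: 4 × 425 = 1700
    C=C: 1 × 636 = 636
    H-H: 1 × 447 = 447
    Σ(formed) = 2783 kJ
  ΔH_2 = 2883 − 2783 = +100 kJ
ΔH_1 − ΔH_2 = −1058 kJ, so reaction 1 has the more negative ΔH; |ΔH_1 − ΔH_2| = 1058 kJ.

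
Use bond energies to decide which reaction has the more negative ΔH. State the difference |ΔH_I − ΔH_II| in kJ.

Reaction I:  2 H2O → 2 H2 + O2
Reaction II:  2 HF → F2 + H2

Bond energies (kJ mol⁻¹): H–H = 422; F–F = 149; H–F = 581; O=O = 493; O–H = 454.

Reaction I:
  Bonds broken (reactants):
    O–H: 4 × 454 = 1816
    Σ(broken) = 1816 kJ
  Bonds formed (products):
    H–H: 2 × 422 = 844
    O=O: 1 × 493 = 493
    Σ(formed) = 1337 kJ
  ΔH_I = 1816 − 1337 = +479 kJ
Reaction II:
  Bonds broken (reactants):
    H–F: 2 × 581 = 1162
    Σ(broken) = 1162 kJ
  Bonds formed (products):
    F–F: 1 × 149 = 149
    H–H: 1 × 422 = 422
    Σ(formed) = 571 kJ
  ΔH_II = 1162 − 571 = +591 kJ
ΔH_I − ΔH_II = −112 kJ, so reaction I has the more negative ΔH; |ΔH_I − ΔH_II| = 112 kJ.

Reaction I, by 112 kJ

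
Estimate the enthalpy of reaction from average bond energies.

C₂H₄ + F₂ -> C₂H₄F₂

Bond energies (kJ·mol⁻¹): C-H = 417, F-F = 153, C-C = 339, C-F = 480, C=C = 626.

ΔH ≈ −520 kJ

Bonds broken (reactants):
  C-H: 4 × 417 = 1668
  C=C: 1 × 626 = 626
  F-F: 1 × 153 = 153
  Σ(broken) = 2447 kJ
Bonds formed (products):
  C-C: 1 × 339 = 339
  C-F: 2 × 480 = 960
  C-H: 4 × 417 = 1668
  Σ(formed) = 2967 kJ
ΔH = Σ(broken) − Σ(formed) = 2447 − 2967 = −520 kJ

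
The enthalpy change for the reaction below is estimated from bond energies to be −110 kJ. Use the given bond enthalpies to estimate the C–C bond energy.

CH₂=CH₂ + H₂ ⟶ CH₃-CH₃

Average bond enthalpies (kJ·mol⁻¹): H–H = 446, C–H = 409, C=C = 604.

D(C–C) ≈ 342 kJ/mol

Let D be the C–C bond energy.
Σ(broken) = 4×409 + 1×604 + 1×446 = 2686
Σ(formed) = 1×D + 6×409 = 2454 + D
ΔH = Σ(broken) − Σ(formed) = (2686) − (2454 + D) = +232 − D
Setting this equal to −110 kJ gives D = 342 kJ/mol.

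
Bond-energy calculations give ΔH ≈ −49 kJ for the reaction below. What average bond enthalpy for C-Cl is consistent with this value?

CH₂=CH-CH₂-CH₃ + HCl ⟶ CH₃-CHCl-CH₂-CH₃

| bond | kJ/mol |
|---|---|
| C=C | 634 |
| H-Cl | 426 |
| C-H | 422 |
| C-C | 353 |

Let D be the C-Cl bond energy.
Σ(broken) = 2×353 + 8×422 + 1×634 + 1×426 = 5142
Σ(formed) = 3×353 + 1×D + 9×422 = 4857 + D
ΔH = Σ(broken) − Σ(formed) = (5142) − (4857 + D) = +285 − D
Setting this equal to −49 kJ gives D = 334 kJ/mol.

D(C-Cl) ≈ 334 kJ/mol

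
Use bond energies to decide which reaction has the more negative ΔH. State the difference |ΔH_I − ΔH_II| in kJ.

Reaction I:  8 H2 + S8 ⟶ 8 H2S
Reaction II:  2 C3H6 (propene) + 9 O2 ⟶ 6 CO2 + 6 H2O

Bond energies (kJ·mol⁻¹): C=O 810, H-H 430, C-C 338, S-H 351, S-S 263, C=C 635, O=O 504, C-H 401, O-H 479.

Reaction II, by 4102 kJ

Reaction I:
  Bonds broken (reactants):
    H-H: 8 × 430 = 3440
    S-S: 8 × 263 = 2104
    Σ(broken) = 5544 kJ
  Bonds formed (products):
    S-H: 16 × 351 = 5616
    Σ(formed) = 5616 kJ
  ΔH_I = 5544 − 5616 = −72 kJ
Reaction II:
  Bonds broken (reactants):
    C-C: 2 × 338 = 676
    C-H: 12 × 401 = 4812
    C=C: 2 × 635 = 1270
    O=O: 9 × 504 = 4536
    Σ(broken) = 11294 kJ
  Bonds formed (products):
    C=O: 12 × 810 = 9720
    O-H: 12 × 479 = 5748
    Σ(formed) = 15468 kJ
  ΔH_II = 11294 − 15468 = −4174 kJ
ΔH_I − ΔH_II = +4102 kJ, so reaction II has the more negative ΔH; |ΔH_I − ΔH_II| = 4102 kJ.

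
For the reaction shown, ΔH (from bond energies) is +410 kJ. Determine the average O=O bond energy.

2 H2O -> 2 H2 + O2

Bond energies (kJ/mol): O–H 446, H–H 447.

D(O=O) ≈ 480 kJ/mol

Let D be the O=O bond energy.
Σ(broken) = 4×446 = 1784
Σ(formed) = 2×447 + 1×D = 894 + D
ΔH = Σ(broken) − Σ(formed) = (1784) − (894 + D) = +890 − D
Setting this equal to +410 kJ gives D = 480 kJ/mol.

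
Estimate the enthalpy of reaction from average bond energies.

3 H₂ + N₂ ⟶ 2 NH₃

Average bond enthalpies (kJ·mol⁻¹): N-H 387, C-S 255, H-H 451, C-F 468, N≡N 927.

Bonds broken (reactants):
  H-H: 3 × 451 = 1353
  N≡N: 1 × 927 = 927
  Σ(broken) = 2280 kJ
Bonds formed (products):
  N-H: 6 × 387 = 2322
  Σ(formed) = 2322 kJ
ΔH = Σ(broken) − Σ(formed) = 2280 − 2322 = −42 kJ

ΔH ≈ −42 kJ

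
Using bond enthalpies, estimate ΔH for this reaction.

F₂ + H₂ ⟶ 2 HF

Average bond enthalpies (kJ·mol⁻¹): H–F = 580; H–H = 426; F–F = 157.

ΔH ≈ −577 kJ

Bonds broken (reactants):
  F–F: 1 × 157 = 157
  H–H: 1 × 426 = 426
  Σ(broken) = 583 kJ
Bonds formed (products):
  H–F: 2 × 580 = 1160
  Σ(formed) = 1160 kJ
ΔH = Σ(broken) − Σ(formed) = 583 − 1160 = −577 kJ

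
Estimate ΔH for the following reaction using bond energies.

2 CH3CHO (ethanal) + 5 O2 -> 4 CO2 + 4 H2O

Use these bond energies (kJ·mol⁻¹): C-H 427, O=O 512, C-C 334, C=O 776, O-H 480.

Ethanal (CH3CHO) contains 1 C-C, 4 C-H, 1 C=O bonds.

ΔH ≈ −1852 kJ

Bonds broken (reactants):
  C-C: 2 × 334 = 668
  C-H: 8 × 427 = 3416
  C=O: 2 × 776 = 1552
  O=O: 5 × 512 = 2560
  Σ(broken) = 8196 kJ
Bonds formed (products):
  C=O: 8 × 776 = 6208
  O-H: 8 × 480 = 3840
  Σ(formed) = 10048 kJ
ΔH = Σ(broken) − Σ(formed) = 8196 − 10048 = −1852 kJ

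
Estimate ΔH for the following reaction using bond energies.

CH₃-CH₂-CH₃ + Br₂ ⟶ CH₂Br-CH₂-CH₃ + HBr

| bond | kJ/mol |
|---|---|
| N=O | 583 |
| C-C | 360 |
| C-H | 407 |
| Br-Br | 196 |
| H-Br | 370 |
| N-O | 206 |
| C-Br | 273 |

Bonds broken (reactants):
  Br-Br: 1 × 196 = 196
  C-C: 2 × 360 = 720
  C-H: 8 × 407 = 3256
  Σ(broken) = 4172 kJ
Bonds formed (products):
  C-Br: 1 × 273 = 273
  C-C: 2 × 360 = 720
  C-H: 7 × 407 = 2849
  H-Br: 1 × 370 = 370
  Σ(formed) = 4212 kJ
ΔH = Σ(broken) − Σ(formed) = 4172 − 4212 = −40 kJ

ΔH ≈ −40 kJ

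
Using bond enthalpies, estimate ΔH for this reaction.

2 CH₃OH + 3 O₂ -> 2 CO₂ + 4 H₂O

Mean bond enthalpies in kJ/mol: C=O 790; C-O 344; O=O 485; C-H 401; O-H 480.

ΔH ≈ −1491 kJ

Bonds broken (reactants):
  C-H: 6 × 401 = 2406
  C-O: 2 × 344 = 688
  O-H: 2 × 480 = 960
  O=O: 3 × 485 = 1455
  Σ(broken) = 5509 kJ
Bonds formed (products):
  C=O: 4 × 790 = 3160
  O-H: 8 × 480 = 3840
  Σ(formed) = 7000 kJ
ΔH = Σ(broken) − Σ(formed) = 5509 − 7000 = −1491 kJ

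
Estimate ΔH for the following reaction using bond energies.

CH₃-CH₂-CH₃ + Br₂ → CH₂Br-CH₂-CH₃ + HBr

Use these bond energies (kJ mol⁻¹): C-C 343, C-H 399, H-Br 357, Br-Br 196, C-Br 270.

ΔH ≈ −32 kJ

Bonds broken (reactants):
  Br-Br: 1 × 196 = 196
  C-C: 2 × 343 = 686
  C-H: 8 × 399 = 3192
  Σ(broken) = 4074 kJ
Bonds formed (products):
  C-Br: 1 × 270 = 270
  C-C: 2 × 343 = 686
  C-H: 7 × 399 = 2793
  H-Br: 1 × 357 = 357
  Σ(formed) = 4106 kJ
ΔH = Σ(broken) − Σ(formed) = 4074 − 4106 = −32 kJ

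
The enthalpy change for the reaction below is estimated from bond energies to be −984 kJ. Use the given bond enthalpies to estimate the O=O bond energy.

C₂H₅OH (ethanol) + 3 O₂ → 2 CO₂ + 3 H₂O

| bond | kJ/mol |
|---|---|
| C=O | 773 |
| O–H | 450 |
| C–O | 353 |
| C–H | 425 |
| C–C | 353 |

Let D be the O=O bond energy.
Σ(broken) = 1×353 + 5×425 + 1×353 + 1×450 + 3×D = 3281 + 3D
Σ(formed) = 4×773 + 6×450 = 5792
ΔH = Σ(broken) − Σ(formed) = (3281 + 3D) − (5792) = −2511 + 3D
Setting this equal to −984 kJ gives 3D = 1527, so D = 509 kJ/mol.

D(O=O) ≈ 509 kJ/mol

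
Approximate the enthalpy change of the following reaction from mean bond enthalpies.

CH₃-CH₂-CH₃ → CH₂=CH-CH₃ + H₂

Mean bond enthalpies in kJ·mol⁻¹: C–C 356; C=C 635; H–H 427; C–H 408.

ΔH ≈ +110 kJ

Bonds broken (reactants):
  C–C: 2 × 356 = 712
  C–H: 8 × 408 = 3264
  Σ(broken) = 3976 kJ
Bonds formed (products):
  C–C: 1 × 356 = 356
  C–H: 6 × 408 = 2448
  C=C: 1 × 635 = 635
  H–H: 1 × 427 = 427
  Σ(formed) = 3866 kJ
ΔH = Σ(broken) − Σ(formed) = 3976 − 3866 = +110 kJ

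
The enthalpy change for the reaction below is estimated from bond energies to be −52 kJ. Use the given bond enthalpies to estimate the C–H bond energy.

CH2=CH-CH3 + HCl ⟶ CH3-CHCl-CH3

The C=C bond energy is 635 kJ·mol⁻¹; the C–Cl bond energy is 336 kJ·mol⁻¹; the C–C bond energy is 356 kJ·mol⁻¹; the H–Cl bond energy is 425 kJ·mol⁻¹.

D(C–H) ≈ 420 kJ/mol

Let D be the C–H bond energy.
Σ(broken) = 1×356 + 6×D + 1×635 + 1×425 = 1416 + 6D
Σ(formed) = 2×356 + 1×336 + 7×D = 1048 + 7D
ΔH = Σ(broken) − Σ(formed) = (1416 + 6D) − (1048 + 7D) = +368 − D
Setting this equal to −52 kJ gives D = 420 kJ/mol.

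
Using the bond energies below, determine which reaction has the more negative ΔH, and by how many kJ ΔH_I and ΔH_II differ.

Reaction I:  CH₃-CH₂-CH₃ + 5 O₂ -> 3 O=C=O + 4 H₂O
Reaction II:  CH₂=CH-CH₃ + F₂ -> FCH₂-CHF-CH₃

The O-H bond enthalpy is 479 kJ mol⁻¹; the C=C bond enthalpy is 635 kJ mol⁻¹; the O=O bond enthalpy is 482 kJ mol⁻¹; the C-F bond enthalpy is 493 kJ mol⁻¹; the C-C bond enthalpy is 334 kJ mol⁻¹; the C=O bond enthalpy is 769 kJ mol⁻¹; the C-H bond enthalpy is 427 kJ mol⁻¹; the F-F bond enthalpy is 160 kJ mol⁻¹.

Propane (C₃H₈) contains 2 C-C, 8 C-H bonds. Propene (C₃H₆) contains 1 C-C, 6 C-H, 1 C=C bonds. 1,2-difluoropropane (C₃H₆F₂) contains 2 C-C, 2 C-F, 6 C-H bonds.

Reaction I, by 1427 kJ

Reaction I:
  Bonds broken (reactants):
    C-C: 2 × 334 = 668
    C-H: 8 × 427 = 3416
    O=O: 5 × 482 = 2410
    Σ(broken) = 6494 kJ
  Bonds formed (products):
    C=O: 6 × 769 = 4614
    O-H: 8 × 479 = 3832
    Σ(formed) = 8446 kJ
  ΔH_I = 6494 − 8446 = −1952 kJ
Reaction II:
  Bonds broken (reactants):
    C-C: 1 × 334 = 334
    C-H: 6 × 427 = 2562
    C=C: 1 × 635 = 635
    F-F: 1 × 160 = 160
    Σ(broken) = 3691 kJ
  Bonds formed (products):
    C-C: 2 × 334 = 668
    C-F: 2 × 493 = 986
    C-H: 6 × 427 = 2562
    Σ(formed) = 4216 kJ
  ΔH_II = 3691 − 4216 = −525 kJ
ΔH_I − ΔH_II = −1427 kJ, so reaction I has the more negative ΔH; |ΔH_I − ΔH_II| = 1427 kJ.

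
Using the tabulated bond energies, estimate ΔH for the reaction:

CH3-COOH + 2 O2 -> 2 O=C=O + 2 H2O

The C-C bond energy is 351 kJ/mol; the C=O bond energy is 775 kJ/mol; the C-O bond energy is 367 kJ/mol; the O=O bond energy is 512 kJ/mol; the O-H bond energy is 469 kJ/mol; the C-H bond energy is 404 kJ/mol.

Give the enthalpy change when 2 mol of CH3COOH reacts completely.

ΔH = −1556 kJ

Bonds broken (reactants):
  C-C: 1 × 351 = 351
  C-H: 3 × 404 = 1212
  C-O: 1 × 367 = 367
  C=O: 1 × 775 = 775
  O-H: 1 × 469 = 469
  O=O: 2 × 512 = 1024
  Σ(broken) = 4198 kJ
Bonds formed (products):
  C=O: 4 × 775 = 3100
  O-H: 4 × 469 = 1876
  Σ(formed) = 4976 kJ
ΔH = Σ(broken) − Σ(formed) = 4198 − 4976 = −778 kJ
For 2× the reaction as written: 2 × (−778) = −1556 kJ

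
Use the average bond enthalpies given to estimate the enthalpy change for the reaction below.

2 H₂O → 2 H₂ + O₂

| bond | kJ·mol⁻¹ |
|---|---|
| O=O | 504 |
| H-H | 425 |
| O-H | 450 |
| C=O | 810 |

ΔH ≈ +446 kJ

Bonds broken (reactants):
  O-H: 4 × 450 = 1800
  Σ(broken) = 1800 kJ
Bonds formed (products):
  H-H: 2 × 425 = 850
  O=O: 1 × 504 = 504
  Σ(formed) = 1354 kJ
ΔH = Σ(broken) − Σ(formed) = 1800 − 1354 = +446 kJ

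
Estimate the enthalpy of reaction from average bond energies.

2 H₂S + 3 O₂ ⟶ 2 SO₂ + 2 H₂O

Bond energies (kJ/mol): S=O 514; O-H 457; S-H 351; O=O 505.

ΔH ≈ −965 kJ

Bonds broken (reactants):
  O=O: 3 × 505 = 1515
  S-H: 4 × 351 = 1404
  Σ(broken) = 2919 kJ
Bonds formed (products):
  O-H: 4 × 457 = 1828
  S=O: 4 × 514 = 2056
  Σ(formed) = 3884 kJ
ΔH = Σ(broken) − Σ(formed) = 2919 − 3884 = −965 kJ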